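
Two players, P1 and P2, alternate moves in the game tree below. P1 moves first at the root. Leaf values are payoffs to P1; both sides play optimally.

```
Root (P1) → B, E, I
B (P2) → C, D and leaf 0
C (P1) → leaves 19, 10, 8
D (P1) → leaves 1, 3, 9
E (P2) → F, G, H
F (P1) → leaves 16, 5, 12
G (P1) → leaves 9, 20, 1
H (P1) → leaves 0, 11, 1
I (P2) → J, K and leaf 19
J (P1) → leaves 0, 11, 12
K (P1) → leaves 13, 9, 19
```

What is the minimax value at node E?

11

F: max(16, 5, 12) = 16
G: max(9, 20, 1) = 20
H: max(0, 11, 1) = 11
E: min(16, 20, 11) = 11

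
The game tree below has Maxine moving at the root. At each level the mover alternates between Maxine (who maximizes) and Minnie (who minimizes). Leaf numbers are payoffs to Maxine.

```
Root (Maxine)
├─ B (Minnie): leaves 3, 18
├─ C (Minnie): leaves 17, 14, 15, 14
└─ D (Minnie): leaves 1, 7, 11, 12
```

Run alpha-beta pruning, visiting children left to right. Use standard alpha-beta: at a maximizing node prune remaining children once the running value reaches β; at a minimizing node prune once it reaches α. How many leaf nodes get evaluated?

7

B [α=-∞,β=+∞]: v=3
C [α=3,β=+∞]: v=14
D [α=14,β=+∞]: v=1 after child 1 ≤ α → α-cutoff, skip 3
Root [α=-∞,β=+∞]: v=14
Leaves evaluated: 7 of 10.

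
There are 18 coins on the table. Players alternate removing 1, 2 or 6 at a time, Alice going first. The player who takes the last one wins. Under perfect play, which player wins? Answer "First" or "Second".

First

Positions where the player to move wins (W) vs loses (L):
i:   0  1  2  3  4  5  6  7  8  9 10 11 12 13 14 15 16 17 18
     L  W  W  L  W  W  W  L  W  W  L  W  W  W  L  W  W  L  W
Position 18 is W, so the first player wins.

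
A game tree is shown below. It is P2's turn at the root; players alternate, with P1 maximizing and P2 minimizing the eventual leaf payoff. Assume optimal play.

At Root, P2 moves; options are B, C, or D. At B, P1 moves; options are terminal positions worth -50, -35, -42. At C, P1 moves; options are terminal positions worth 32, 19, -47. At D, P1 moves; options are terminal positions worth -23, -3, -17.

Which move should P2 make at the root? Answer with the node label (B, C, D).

B (P1): max(-50, -35, -42) = -35
C (P1): max(32, 19, -47) = 32
D (P1): max(-23, -3, -17) = -3
Root (P2): min(-35, 32, -3) = -35
P2 picks the child with the lowest value: B (value -35).

B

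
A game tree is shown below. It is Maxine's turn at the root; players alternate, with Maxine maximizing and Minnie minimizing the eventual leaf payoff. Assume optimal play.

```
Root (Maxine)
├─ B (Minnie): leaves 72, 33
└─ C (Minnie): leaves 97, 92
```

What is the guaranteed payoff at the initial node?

92

B (Minnie): min(72, 33) = 33
C (Minnie): min(97, 92) = 92
Root (Maxine): max(33, 92) = 92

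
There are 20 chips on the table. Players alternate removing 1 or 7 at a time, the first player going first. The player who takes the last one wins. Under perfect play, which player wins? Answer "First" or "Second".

i:   0  1  2  3  4  5  6  7  8  9 10 11 12 13 14 15 16 17 18 19 20
     L  W  L  W  L  W  L  W  L  W  L  W  L  W  L  W  L  W  L  W  L
Position 20 is L, so the second player wins.

Second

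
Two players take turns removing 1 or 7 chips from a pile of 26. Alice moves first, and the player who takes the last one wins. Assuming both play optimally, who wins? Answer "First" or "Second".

Second

Compute winning (W) and losing (L) positions by backward induction:
i:   0  1  2  3  4  5  6  7  8  9 10 11 12 13 14 15 16 17 18 19 20 21 22 23 24 25 26
     L  W  L  W  L  W  L  W  L  W  L  W  L  W  L  W  L  W  L  W  L  W  L  W  L  W  L
Position 26 is L, so the second player wins.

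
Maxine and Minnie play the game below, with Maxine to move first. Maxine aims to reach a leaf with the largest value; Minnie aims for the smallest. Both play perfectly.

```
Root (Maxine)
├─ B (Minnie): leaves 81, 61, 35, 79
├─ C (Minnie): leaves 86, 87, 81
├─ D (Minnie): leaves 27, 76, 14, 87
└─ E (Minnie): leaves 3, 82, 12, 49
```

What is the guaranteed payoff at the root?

B (Minnie): min(81, 61, 35, 79) = 35
C (Minnie): min(86, 87, 81) = 81
D (Minnie): min(27, 76, 14, 87) = 14
E (Minnie): min(3, 82, 12, 49) = 3
Root (Maxine): max(35, 81, 14, 3) = 81

81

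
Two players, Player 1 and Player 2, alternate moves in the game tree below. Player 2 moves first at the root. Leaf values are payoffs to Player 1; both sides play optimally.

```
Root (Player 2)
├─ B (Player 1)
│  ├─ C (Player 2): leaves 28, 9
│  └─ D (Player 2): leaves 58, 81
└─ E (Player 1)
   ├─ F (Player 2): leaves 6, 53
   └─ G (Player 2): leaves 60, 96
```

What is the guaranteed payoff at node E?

F: min(6, 53) = 6
G: min(60, 96) = 60
E: max(6, 60) = 60

60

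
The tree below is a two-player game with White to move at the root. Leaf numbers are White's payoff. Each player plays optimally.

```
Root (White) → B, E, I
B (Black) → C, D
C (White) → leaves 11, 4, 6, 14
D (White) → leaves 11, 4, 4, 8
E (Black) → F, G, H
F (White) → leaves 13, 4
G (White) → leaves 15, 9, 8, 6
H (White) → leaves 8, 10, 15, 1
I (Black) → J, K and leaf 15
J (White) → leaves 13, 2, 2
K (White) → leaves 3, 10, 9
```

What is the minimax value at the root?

13

C (White): max(11, 4, 6, 14) = 14
D (White): max(11, 4, 4, 8) = 11
B (Black): min(14, 11) = 11
F (White): max(13, 4) = 13
G (White): max(15, 9, 8, 6) = 15
H (White): max(8, 10, 15, 1) = 15
E (Black): min(13, 15, 15) = 13
J (White): max(13, 2, 2) = 13
K (White): max(3, 10, 9) = 10
I (Black): min(13, 10, 15) = 10
Root (White): max(11, 13, 10) = 13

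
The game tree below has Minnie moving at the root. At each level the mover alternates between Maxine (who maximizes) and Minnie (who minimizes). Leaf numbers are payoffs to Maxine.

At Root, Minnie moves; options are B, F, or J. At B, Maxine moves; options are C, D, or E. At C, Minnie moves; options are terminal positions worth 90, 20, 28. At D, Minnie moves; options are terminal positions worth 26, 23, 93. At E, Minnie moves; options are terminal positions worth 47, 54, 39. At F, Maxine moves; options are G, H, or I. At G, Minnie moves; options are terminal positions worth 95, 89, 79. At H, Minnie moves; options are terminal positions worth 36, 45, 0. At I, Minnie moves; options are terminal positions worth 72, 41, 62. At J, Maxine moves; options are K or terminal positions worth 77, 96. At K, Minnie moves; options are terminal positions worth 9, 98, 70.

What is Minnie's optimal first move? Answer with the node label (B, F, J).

C (Minnie): min(90, 20, 28) = 20
D (Minnie): min(26, 23, 93) = 23
E (Minnie): min(47, 54, 39) = 39
B (Maxine): max(20, 23, 39) = 39
G (Minnie): min(95, 89, 79) = 79
H (Minnie): min(36, 45, 0) = 0
I (Minnie): min(72, 41, 62) = 41
F (Maxine): max(79, 0, 41) = 79
K (Minnie): min(9, 98, 70) = 9
J (Maxine): max(9, 77, 96) = 96
Root (Minnie): min(39, 79, 96) = 39
Minnie picks the child with the lowest value: B (value 39).

B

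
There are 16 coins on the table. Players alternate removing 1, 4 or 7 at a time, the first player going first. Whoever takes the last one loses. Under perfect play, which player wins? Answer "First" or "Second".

First

Mark each pile size as W (mover wins) or L (mover loses):
i:   0  1  2  3  4  5  6  7  8  9 10 11 12 13 14 15 16
     W  L  W  L  W  W  L  W  W  L  W  L  W  W  L  W  W
Position 16 is W, so the first player wins.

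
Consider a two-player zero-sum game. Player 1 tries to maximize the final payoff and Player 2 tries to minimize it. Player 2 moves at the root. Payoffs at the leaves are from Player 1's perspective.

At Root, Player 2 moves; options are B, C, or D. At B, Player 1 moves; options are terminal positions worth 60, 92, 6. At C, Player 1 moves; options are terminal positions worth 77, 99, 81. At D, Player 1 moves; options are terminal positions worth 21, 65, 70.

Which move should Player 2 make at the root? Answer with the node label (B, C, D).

D

B (Player 1): max(60, 92, 6) = 92
C (Player 1): max(77, 99, 81) = 99
D (Player 1): max(21, 65, 70) = 70
Root (Player 2): min(92, 99, 70) = 70
Player 2 picks the child with the lowest value: D (value 70).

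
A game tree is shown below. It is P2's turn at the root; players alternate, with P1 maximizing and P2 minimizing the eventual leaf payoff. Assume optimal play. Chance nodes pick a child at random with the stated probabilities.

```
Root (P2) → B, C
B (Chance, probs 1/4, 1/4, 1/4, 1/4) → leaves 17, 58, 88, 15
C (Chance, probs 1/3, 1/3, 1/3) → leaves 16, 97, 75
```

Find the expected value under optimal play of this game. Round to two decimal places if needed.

44.5

B (Chance): 1/4·17 + 1/4·58 + 1/4·88 + 1/4·15 = 44.5
C (Chance): 1/3·16 + 1/3·97 + 1/3·75 = 62.67
Root (P2): min(44.5, 62.67) = 44.5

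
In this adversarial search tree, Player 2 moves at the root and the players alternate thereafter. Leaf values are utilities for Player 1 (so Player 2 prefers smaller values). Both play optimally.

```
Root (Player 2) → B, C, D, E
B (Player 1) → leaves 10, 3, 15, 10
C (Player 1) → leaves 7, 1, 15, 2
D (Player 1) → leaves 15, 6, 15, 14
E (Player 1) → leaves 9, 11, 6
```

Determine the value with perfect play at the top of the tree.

B (Player 1): max(10, 3, 15, 10) = 15
C (Player 1): max(7, 1, 15, 2) = 15
D (Player 1): max(15, 6, 15, 14) = 15
E (Player 1): max(9, 11, 6) = 11
Root (Player 2): min(15, 15, 15, 11) = 11

11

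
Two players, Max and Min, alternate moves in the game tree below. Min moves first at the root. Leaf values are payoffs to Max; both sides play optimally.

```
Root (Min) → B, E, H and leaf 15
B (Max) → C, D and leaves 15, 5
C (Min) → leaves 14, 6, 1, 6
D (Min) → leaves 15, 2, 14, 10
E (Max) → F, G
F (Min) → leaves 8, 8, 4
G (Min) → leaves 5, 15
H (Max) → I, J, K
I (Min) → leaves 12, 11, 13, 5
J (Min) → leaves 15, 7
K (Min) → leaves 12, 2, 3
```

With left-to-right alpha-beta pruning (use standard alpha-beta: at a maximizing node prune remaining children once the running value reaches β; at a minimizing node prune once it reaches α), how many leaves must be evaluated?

20

C [α=-∞,β=+∞]: v=1
D [α=1,β=+∞]: v=2
B [α=-∞,β=+∞]: v=15
F [α=-∞,β=15]: v=4
G [α=4,β=15]: v=5
E [α=-∞,β=15]: v=5
I [α=-∞,β=5]: v=5
H [α=-∞,β=5]: v=5 after child 1 ≥ β → β-cutoff, skip 2
Root [α=-∞,β=+∞]: v=5
Leaves evaluated: 20 of 25.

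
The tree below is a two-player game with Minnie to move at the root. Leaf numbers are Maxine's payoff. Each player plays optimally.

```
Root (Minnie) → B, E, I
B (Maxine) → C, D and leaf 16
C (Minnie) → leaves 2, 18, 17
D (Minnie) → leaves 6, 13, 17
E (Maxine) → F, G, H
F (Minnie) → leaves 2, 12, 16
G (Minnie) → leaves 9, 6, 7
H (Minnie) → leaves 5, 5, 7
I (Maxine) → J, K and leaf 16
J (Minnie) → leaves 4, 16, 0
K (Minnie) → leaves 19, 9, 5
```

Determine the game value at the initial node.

6

C (Minnie): min(2, 18, 17) = 2
D (Minnie): min(6, 13, 17) = 6
B (Maxine): max(2, 6, 16) = 16
F (Minnie): min(2, 12, 16) = 2
G (Minnie): min(9, 6, 7) = 6
H (Minnie): min(5, 5, 7) = 5
E (Maxine): max(2, 6, 5) = 6
J (Minnie): min(4, 16, 0) = 0
K (Minnie): min(19, 9, 5) = 5
I (Maxine): max(0, 5, 16) = 16
Root (Minnie): min(16, 6, 16) = 6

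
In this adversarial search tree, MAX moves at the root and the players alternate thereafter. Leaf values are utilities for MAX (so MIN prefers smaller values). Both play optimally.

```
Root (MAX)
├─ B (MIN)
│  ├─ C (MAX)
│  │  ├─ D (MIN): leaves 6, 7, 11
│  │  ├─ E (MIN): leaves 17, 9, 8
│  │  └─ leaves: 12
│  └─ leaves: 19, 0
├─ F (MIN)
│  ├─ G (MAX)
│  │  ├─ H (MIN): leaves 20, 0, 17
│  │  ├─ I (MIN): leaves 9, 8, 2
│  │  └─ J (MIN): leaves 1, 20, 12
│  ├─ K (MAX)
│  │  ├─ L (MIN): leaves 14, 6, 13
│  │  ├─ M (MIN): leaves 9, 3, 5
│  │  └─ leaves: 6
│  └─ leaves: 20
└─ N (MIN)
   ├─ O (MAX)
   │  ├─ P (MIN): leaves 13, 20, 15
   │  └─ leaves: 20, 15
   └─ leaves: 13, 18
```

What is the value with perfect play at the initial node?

13

D (MIN): min(6, 7, 11) = 6
E (MIN): min(17, 9, 8) = 8
C (MAX): max(6, 8, 12) = 12
B (MIN): min(12, 19, 0) = 0
H (MIN): min(20, 0, 17) = 0
I (MIN): min(9, 8, 2) = 2
J (MIN): min(1, 20, 12) = 1
G (MAX): max(0, 2, 1) = 2
L (MIN): min(14, 6, 13) = 6
M (MIN): min(9, 3, 5) = 3
K (MAX): max(6, 3, 6) = 6
F (MIN): min(2, 6, 20) = 2
P (MIN): min(13, 20, 15) = 13
O (MAX): max(13, 20, 15) = 20
N (MIN): min(20, 13, 18) = 13
Root (MAX): max(0, 2, 13) = 13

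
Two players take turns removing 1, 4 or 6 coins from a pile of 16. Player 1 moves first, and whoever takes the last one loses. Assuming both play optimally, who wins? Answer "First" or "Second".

Second

Compute winning (W) and losing (L) positions by backward induction:
i:   0  1  2  3  4  5  6  7  8  9 10 11 12 13 14 15 16
     W  L  W  L  W  W  L  W  L  W  W  L  W  L  W  W  L
Position 16 is L, so the second player wins.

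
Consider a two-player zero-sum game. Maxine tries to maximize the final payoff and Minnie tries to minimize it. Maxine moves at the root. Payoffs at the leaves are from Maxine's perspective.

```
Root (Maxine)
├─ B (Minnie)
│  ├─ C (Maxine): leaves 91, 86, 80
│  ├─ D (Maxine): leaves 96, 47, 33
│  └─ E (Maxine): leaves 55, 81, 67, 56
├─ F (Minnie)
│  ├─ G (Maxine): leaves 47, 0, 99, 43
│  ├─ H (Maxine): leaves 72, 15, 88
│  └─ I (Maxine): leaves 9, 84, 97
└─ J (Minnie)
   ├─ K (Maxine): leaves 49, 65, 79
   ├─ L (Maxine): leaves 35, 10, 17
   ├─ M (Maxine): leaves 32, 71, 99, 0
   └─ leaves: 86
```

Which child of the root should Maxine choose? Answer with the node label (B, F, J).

F

C (Maxine): max(91, 86, 80) = 91
D (Maxine): max(96, 47, 33) = 96
E (Maxine): max(55, 81, 67, 56) = 81
B (Minnie): min(91, 96, 81) = 81
G (Maxine): max(47, 0, 99, 43) = 99
H (Maxine): max(72, 15, 88) = 88
I (Maxine): max(9, 84, 97) = 97
F (Minnie): min(99, 88, 97) = 88
K (Maxine): max(49, 65, 79) = 79
L (Maxine): max(35, 10, 17) = 35
M (Maxine): max(32, 71, 99, 0) = 99
J (Minnie): min(79, 35, 99, 86) = 35
Root (Maxine): max(81, 88, 35) = 88
Maxine picks the child with the highest value: F (value 88).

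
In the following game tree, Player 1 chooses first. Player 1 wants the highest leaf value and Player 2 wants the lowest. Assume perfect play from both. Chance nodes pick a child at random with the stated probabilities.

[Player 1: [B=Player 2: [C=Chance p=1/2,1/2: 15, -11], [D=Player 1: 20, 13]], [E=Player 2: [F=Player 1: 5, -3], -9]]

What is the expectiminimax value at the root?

2

C (Chance): 1/2·15 + 1/2·-11 = 2
D (Player 1): max(20, 13) = 20
B (Player 2): min(2, 20) = 2
F (Player 1): max(5, -3) = 5
E (Player 2): min(5, -9) = -9
Root (Player 1): max(2, -9) = 2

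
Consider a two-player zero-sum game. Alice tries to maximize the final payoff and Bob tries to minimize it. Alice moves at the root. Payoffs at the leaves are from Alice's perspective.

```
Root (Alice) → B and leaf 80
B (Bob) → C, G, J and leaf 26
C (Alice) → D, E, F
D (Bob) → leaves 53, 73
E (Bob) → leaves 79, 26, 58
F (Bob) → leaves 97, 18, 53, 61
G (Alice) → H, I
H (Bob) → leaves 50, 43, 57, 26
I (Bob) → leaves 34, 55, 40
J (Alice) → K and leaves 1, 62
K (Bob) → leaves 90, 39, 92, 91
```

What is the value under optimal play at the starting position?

80

D (Bob): min(53, 73) = 53
E (Bob): min(79, 26, 58) = 26
F (Bob): min(97, 18, 53, 61) = 18
C (Alice): max(53, 26, 18) = 53
H (Bob): min(50, 43, 57, 26) = 26
I (Bob): min(34, 55, 40) = 34
G (Alice): max(26, 34) = 34
K (Bob): min(90, 39, 92, 91) = 39
J (Alice): max(39, 1, 62) = 62
B (Bob): min(53, 34, 62, 26) = 26
Root (Alice): max(26, 80) = 80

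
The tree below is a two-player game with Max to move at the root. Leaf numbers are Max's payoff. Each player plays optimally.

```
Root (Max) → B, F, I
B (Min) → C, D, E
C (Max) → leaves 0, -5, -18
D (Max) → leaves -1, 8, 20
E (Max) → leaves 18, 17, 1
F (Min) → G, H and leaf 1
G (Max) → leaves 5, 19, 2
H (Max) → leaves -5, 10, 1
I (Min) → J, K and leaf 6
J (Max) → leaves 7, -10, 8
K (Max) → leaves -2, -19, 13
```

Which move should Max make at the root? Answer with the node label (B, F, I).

C (Max): max(0, -5, -18) = 0
D (Max): max(-1, 8, 20) = 20
E (Max): max(18, 17, 1) = 18
B (Min): min(0, 20, 18) = 0
G (Max): max(5, 19, 2) = 19
H (Max): max(-5, 10, 1) = 10
F (Min): min(19, 10, 1) = 1
J (Max): max(7, -10, 8) = 8
K (Max): max(-2, -19, 13) = 13
I (Min): min(8, 13, 6) = 6
Root (Max): max(0, 1, 6) = 6
Max picks the child with the highest value: I (value 6).

I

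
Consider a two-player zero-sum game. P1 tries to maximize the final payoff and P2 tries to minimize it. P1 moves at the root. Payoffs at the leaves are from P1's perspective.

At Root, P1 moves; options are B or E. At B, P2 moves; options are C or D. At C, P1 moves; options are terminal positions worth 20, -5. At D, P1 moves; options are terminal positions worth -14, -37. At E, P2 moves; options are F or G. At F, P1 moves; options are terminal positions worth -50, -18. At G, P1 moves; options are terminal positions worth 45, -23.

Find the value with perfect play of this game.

C (P1): max(20, -5) = 20
D (P1): max(-14, -37) = -14
B (P2): min(20, -14) = -14
F (P1): max(-50, -18) = -18
G (P1): max(45, -23) = 45
E (P2): min(-18, 45) = -18
Root (P1): max(-14, -18) = -14

-14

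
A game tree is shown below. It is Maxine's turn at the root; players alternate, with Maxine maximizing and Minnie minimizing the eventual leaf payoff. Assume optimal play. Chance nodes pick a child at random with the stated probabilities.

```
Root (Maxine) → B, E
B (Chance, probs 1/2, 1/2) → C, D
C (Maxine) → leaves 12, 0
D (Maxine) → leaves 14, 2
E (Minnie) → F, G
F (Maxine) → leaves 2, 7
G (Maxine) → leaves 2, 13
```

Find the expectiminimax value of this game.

C (Maxine): max(12, 0) = 12
D (Maxine): max(14, 2) = 14
B (Chance): 1/2·12 + 1/2·14 = 13
F (Maxine): max(2, 7) = 7
G (Maxine): max(2, 13) = 13
E (Minnie): min(7, 13) = 7
Root (Maxine): max(13, 7) = 13

13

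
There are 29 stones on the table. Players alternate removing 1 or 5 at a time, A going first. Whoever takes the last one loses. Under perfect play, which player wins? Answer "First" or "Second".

i:   0  1  2  3  4  5  6  7  8  9 10 11 12 13 14 15 16 17 18 19 20 21 22 23 24 25 26 27 28 29
     W  L  W  L  W  L  W  L  W  L  W  L  W  L  W  L  W  L  W  L  W  L  W  L  W  L  W  L  W  L
Position 29 is L, so the second player wins.

Second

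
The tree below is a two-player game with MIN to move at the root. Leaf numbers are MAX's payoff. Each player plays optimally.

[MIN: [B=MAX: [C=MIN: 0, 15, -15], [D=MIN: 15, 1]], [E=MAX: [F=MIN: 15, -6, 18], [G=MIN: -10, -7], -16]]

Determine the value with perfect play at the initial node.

C (MIN): min(0, 15, -15) = -15
D (MIN): min(15, 1) = 1
B (MAX): max(-15, 1) = 1
F (MIN): min(15, -6, 18) = -6
G (MIN): min(-10, -7) = -10
E (MAX): max(-6, -10, -16) = -6
Root (MIN): min(1, -6) = -6

-6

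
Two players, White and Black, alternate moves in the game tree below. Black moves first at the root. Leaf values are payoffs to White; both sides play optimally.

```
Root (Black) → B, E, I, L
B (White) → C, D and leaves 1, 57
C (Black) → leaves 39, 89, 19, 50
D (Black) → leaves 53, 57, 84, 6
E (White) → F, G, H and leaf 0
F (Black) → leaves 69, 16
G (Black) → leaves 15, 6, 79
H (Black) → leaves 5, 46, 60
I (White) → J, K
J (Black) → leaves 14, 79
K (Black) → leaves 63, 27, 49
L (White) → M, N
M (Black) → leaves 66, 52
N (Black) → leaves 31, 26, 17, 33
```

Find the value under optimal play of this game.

16

C (Black): min(39, 89, 19, 50) = 19
D (Black): min(53, 57, 84, 6) = 6
B (White): max(19, 6, 1, 57) = 57
F (Black): min(69, 16) = 16
G (Black): min(15, 6, 79) = 6
H (Black): min(5, 46, 60) = 5
E (White): max(16, 6, 5, 0) = 16
J (Black): min(14, 79) = 14
K (Black): min(63, 27, 49) = 27
I (White): max(14, 27) = 27
M (Black): min(66, 52) = 52
N (Black): min(31, 26, 17, 33) = 17
L (White): max(52, 17) = 52
Root (Black): min(57, 16, 27, 52) = 16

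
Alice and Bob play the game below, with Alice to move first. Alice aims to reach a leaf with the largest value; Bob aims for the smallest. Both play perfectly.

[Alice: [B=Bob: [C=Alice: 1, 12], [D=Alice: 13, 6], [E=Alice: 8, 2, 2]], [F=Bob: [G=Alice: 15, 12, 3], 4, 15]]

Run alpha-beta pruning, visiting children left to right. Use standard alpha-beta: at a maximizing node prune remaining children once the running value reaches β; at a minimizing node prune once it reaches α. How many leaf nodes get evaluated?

C [α=-∞,β=+∞]: v=12
D [α=-∞,β=12]: v=13 after child 1 ≥ β → β-cutoff, skip 1
E [α=-∞,β=12]: v=8
B [α=-∞,β=+∞]: v=8
G [α=8,β=+∞]: v=15
F [α=8,β=+∞]: v=4 after child 2 ≤ α → α-cutoff, skip 1
Root [α=-∞,β=+∞]: v=8
Leaves evaluated: 10 of 12.

10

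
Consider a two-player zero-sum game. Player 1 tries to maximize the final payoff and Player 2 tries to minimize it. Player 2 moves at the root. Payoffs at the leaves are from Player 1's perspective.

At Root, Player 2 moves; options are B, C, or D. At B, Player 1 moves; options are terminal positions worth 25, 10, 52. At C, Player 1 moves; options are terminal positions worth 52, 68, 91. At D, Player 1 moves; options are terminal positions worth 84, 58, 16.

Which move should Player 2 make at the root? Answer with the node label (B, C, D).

B

B (Player 1): max(25, 10, 52) = 52
C (Player 1): max(52, 68, 91) = 91
D (Player 1): max(84, 58, 16) = 84
Root (Player 2): min(52, 91, 84) = 52
Player 2 picks the child with the lowest value: B (value 52).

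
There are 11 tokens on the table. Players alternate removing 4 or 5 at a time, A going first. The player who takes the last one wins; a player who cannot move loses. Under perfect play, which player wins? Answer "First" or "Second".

Second

Mark each pile size as W (mover wins) or L (mover loses):
i:   0  1  2  3  4  5  6  7  8  9 10 11
     L  L  L  L  W  W  W  W  W  L  L  L
Position 11 is L, so the second player wins.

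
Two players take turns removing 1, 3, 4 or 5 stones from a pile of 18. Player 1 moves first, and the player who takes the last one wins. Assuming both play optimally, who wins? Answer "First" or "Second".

W/L table (W = player to move can force a win):
i:   0  1  2  3  4  5  6  7  8  9 10 11 12 13 14 15 16 17 18
     L  W  L  W  W  W  W  W  L  W  L  W  W  W  W  W  L  W  L
Position 18 is L, so the second player wins.

Second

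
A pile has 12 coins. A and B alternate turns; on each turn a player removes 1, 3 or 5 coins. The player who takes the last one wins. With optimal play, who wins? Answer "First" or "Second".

Mark each pile size as W (mover wins) or L (mover loses):
i:   0  1  2  3  4  5  6  7  8  9 10 11 12
     L  W  L  W  L  W  L  W  L  W  L  W  L
Position 12 is L, so the second player wins.

Second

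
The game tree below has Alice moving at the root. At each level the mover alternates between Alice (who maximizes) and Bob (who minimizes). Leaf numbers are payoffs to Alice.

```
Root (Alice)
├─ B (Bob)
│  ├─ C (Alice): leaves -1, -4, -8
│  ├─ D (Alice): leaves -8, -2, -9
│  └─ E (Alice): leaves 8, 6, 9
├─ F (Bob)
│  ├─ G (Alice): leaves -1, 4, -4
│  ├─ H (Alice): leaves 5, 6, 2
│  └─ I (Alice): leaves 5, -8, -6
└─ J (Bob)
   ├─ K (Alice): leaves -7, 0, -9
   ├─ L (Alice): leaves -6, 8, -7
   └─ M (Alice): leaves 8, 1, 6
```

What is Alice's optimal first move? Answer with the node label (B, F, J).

C (Alice): max(-1, -4, -8) = -1
D (Alice): max(-8, -2, -9) = -2
E (Alice): max(8, 6, 9) = 9
B (Bob): min(-1, -2, 9) = -2
G (Alice): max(-1, 4, -4) = 4
H (Alice): max(5, 6, 2) = 6
I (Alice): max(5, -8, -6) = 5
F (Bob): min(4, 6, 5) = 4
K (Alice): max(-7, 0, -9) = 0
L (Alice): max(-6, 8, -7) = 8
M (Alice): max(8, 1, 6) = 8
J (Bob): min(0, 8, 8) = 0
Root (Alice): max(-2, 4, 0) = 4
Alice picks the child with the highest value: F (value 4).

F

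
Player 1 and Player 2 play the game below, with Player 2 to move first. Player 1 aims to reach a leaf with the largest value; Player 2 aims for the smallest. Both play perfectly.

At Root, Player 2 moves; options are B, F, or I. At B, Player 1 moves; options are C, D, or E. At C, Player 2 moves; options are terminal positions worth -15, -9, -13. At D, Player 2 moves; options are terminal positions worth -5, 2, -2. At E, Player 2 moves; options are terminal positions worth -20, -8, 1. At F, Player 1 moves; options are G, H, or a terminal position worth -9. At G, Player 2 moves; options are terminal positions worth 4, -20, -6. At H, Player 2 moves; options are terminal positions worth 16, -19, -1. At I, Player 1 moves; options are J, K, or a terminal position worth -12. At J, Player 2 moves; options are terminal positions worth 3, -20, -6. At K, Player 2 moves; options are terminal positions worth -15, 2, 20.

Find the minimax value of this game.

-12

C (Player 2): min(-15, -9, -13) = -15
D (Player 2): min(-5, 2, -2) = -5
E (Player 2): min(-20, -8, 1) = -20
B (Player 1): max(-15, -5, -20) = -5
G (Player 2): min(4, -20, -6) = -20
H (Player 2): min(16, -19, -1) = -19
F (Player 1): max(-20, -19, -9) = -9
J (Player 2): min(3, -20, -6) = -20
K (Player 2): min(-15, 2, 20) = -15
I (Player 1): max(-20, -15, -12) = -12
Root (Player 2): min(-5, -9, -12) = -12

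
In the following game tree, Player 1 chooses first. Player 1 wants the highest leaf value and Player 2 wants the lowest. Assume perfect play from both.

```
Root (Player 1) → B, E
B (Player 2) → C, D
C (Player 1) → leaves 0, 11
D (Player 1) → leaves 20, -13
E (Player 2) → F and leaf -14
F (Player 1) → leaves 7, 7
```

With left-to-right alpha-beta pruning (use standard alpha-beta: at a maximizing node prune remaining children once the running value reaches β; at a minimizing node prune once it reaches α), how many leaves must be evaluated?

C [α=-∞,β=+∞]: v=11
D [α=-∞,β=11]: v=20 after child 1 ≥ β → β-cutoff, skip 1
B [α=-∞,β=+∞]: v=11
F [α=11,β=+∞]: v=7
E [α=11,β=+∞]: v=7 after child 1 ≤ α → α-cutoff, skip 1
Root [α=-∞,β=+∞]: v=11
Leaves evaluated: 5 of 7.

5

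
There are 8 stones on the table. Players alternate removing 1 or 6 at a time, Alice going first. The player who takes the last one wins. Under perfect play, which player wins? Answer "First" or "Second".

First

Mark each pile size as W (mover wins) or L (mover loses):
i:   0  1  2  3  4  5  6  7  8
     L  W  L  W  L  W  W  L  W
Position 8 is W, so the first player wins.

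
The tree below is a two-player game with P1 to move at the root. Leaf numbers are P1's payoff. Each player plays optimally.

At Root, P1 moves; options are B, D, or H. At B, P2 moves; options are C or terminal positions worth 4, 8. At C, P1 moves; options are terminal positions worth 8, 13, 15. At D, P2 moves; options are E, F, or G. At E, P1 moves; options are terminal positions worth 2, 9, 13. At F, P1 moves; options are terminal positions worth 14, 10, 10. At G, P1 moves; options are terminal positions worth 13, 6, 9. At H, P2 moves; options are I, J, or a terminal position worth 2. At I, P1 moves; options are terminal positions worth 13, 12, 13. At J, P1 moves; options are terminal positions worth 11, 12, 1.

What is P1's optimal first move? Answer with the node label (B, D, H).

C (P1): max(8, 13, 15) = 15
B (P2): min(15, 4, 8) = 4
E (P1): max(2, 9, 13) = 13
F (P1): max(14, 10, 10) = 14
G (P1): max(13, 6, 9) = 13
D (P2): min(13, 14, 13) = 13
I (P1): max(13, 12, 13) = 13
J (P1): max(11, 12, 1) = 12
H (P2): min(13, 12, 2) = 2
Root (P1): max(4, 13, 2) = 13
P1 picks the child with the highest value: D (value 13).

D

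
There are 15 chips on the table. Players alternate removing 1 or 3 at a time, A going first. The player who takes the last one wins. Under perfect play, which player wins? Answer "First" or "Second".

i:   0  1  2  3  4  5  6  7  8  9 10 11 12 13 14 15
     L  W  L  W  L  W  L  W  L  W  L  W  L  W  L  W
Position 15 is W, so the first player wins.

First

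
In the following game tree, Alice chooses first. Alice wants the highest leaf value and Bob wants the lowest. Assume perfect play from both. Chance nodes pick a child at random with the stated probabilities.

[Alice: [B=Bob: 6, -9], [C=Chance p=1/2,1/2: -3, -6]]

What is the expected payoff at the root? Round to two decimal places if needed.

-4.5

B (Bob): min(6, -9) = -9
C (Chance): 1/2·-3 + 1/2·-6 = -4.5
Root (Alice): max(-9, -4.5) = -4.5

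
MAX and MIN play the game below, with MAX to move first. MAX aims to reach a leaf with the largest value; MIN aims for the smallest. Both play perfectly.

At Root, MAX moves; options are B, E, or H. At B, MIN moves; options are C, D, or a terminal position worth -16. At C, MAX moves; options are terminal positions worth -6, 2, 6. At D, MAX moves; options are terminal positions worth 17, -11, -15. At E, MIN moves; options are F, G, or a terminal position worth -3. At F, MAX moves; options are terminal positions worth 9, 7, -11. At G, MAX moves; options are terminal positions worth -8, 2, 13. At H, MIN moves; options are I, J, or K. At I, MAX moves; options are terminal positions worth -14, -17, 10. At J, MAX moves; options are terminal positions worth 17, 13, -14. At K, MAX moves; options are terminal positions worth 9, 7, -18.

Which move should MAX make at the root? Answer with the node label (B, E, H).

C (MAX): max(-6, 2, 6) = 6
D (MAX): max(17, -11, -15) = 17
B (MIN): min(6, 17, -16) = -16
F (MAX): max(9, 7, -11) = 9
G (MAX): max(-8, 2, 13) = 13
E (MIN): min(9, 13, -3) = -3
I (MAX): max(-14, -17, 10) = 10
J (MAX): max(17, 13, -14) = 17
K (MAX): max(9, 7, -18) = 9
H (MIN): min(10, 17, 9) = 9
Root (MAX): max(-16, -3, 9) = 9
MAX picks the child with the highest value: H (value 9).

H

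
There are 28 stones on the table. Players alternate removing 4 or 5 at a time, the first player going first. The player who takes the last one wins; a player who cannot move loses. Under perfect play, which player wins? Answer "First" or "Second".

Second

W/L table (W = player to move can force a win):
i:   0  1  2  3  4  5  6  7  8  9 10 11 12 13 14 15 16 17 18 19 20 21 22 23 24 25 26 27 28
     L  L  L  L  W  W  W  W  W  L  L  L  L  W  W  W  W  W  L  L  L  L  W  W  W  W  W  L  L
Position 28 is L, so the second player wins.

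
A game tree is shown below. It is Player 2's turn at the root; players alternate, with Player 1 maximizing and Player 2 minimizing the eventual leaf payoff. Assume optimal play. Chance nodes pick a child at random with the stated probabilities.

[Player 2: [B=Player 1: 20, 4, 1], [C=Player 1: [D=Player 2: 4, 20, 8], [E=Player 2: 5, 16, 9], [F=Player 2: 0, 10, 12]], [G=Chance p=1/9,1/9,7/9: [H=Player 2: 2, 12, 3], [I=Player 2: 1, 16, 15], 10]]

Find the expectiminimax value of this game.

B (Player 1): max(20, 4, 1) = 20
D (Player 2): min(4, 20, 8) = 4
E (Player 2): min(5, 16, 9) = 5
F (Player 2): min(0, 10, 12) = 0
C (Player 1): max(4, 5, 0) = 5
H (Player 2): min(2, 12, 3) = 2
I (Player 2): min(1, 16, 15) = 1
G (Chance): 1/9·2 + 1/9·1 + 7/9·10 = 8.11
Root (Player 2): min(20, 5, 8.11) = 5

5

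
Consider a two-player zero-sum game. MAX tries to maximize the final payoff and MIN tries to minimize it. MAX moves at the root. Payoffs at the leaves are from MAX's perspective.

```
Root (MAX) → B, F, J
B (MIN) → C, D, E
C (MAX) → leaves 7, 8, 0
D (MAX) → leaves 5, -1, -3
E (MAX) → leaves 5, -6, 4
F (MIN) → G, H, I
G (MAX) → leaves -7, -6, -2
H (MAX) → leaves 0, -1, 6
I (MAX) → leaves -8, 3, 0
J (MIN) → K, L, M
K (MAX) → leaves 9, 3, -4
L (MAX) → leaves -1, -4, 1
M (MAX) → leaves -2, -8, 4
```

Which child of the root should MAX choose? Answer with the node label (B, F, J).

C (MAX): max(7, 8, 0) = 8
D (MAX): max(5, -1, -3) = 5
E (MAX): max(5, -6, 4) = 5
B (MIN): min(8, 5, 5) = 5
G (MAX): max(-7, -6, -2) = -2
H (MAX): max(0, -1, 6) = 6
I (MAX): max(-8, 3, 0) = 3
F (MIN): min(-2, 6, 3) = -2
K (MAX): max(9, 3, -4) = 9
L (MAX): max(-1, -4, 1) = 1
M (MAX): max(-2, -8, 4) = 4
J (MIN): min(9, 1, 4) = 1
Root (MAX): max(5, -2, 1) = 5
MAX picks the child with the highest value: B (value 5).

B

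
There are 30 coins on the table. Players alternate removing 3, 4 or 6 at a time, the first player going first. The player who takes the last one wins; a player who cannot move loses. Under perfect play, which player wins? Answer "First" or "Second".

Mark each pile size as W (mover wins) or L (mover loses):
i:   0  1  2  3  4  5  6  7  8  9 10 11 12 13 14 15 16 17 18 19 20 21 22 23 24 25 26 27 28 29 30
     L  L  L  W  W  W  W  W  W  L  L  L  W  W  W  W  W  W  L  L  L  W  W  W  W  W  W  L  L  L  W
Position 30 is W, so the first player wins.

First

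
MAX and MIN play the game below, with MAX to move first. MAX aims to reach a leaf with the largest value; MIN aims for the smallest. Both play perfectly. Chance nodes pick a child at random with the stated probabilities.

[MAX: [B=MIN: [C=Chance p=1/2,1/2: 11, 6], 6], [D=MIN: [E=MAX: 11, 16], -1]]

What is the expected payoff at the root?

6

C (Chance): 1/2·11 + 1/2·6 = 8.5
B (MIN): min(8.5, 6) = 6
E (MAX): max(11, 16) = 16
D (MIN): min(16, -1) = -1
Root (MAX): max(6, -1) = 6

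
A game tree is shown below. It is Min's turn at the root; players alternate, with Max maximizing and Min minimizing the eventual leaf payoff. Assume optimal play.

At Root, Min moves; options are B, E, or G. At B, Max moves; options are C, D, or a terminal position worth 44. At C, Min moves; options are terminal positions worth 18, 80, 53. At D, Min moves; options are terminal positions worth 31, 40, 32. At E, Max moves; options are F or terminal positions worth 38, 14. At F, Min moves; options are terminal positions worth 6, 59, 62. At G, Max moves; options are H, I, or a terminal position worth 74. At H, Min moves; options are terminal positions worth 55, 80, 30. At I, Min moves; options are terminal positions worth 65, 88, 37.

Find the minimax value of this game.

C (Min): min(18, 80, 53) = 18
D (Min): min(31, 40, 32) = 31
B (Max): max(18, 31, 44) = 44
F (Min): min(6, 59, 62) = 6
E (Max): max(6, 38, 14) = 38
H (Min): min(55, 80, 30) = 30
I (Min): min(65, 88, 37) = 37
G (Max): max(30, 37, 74) = 74
Root (Min): min(44, 38, 74) = 38

38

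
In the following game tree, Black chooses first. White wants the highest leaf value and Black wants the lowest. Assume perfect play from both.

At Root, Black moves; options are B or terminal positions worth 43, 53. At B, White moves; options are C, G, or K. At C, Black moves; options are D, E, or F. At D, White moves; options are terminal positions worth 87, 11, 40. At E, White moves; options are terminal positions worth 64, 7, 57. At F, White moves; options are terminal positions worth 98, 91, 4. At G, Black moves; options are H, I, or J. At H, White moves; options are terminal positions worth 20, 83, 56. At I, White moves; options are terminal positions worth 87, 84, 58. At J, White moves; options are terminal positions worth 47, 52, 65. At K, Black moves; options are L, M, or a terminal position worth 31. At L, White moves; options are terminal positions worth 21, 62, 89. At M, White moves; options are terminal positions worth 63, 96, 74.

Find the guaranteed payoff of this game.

43

D (White): max(87, 11, 40) = 87
E (White): max(64, 7, 57) = 64
F (White): max(98, 91, 4) = 98
C (Black): min(87, 64, 98) = 64
H (White): max(20, 83, 56) = 83
I (White): max(87, 84, 58) = 87
J (White): max(47, 52, 65) = 65
G (Black): min(83, 87, 65) = 65
L (White): max(21, 62, 89) = 89
M (White): max(63, 96, 74) = 96
K (Black): min(89, 96, 31) = 31
B (White): max(64, 65, 31) = 65
Root (Black): min(65, 43, 53) = 43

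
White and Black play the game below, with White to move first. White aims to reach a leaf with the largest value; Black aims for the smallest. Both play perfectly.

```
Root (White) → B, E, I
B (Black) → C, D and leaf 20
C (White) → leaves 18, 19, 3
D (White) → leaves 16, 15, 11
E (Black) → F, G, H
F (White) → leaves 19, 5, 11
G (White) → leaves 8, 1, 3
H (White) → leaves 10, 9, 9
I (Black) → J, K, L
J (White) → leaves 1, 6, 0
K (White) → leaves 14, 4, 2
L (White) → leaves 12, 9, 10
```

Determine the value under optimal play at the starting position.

C (White): max(18, 19, 3) = 19
D (White): max(16, 15, 11) = 16
B (Black): min(19, 16, 20) = 16
F (White): max(19, 5, 11) = 19
G (White): max(8, 1, 3) = 8
H (White): max(10, 9, 9) = 10
E (Black): min(19, 8, 10) = 8
J (White): max(1, 6, 0) = 6
K (White): max(14, 4, 2) = 14
L (White): max(12, 9, 10) = 12
I (Black): min(6, 14, 12) = 6
Root (White): max(16, 8, 6) = 16

16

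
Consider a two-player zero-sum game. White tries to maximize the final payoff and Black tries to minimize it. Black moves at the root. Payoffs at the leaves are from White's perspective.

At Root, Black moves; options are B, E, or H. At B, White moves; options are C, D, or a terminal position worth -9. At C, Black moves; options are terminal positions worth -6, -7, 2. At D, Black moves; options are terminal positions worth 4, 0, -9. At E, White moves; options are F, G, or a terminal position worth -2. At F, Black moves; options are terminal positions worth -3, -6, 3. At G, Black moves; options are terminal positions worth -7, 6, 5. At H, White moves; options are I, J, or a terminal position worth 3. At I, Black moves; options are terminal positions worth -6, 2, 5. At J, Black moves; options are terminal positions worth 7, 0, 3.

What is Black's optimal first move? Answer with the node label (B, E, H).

C (Black): min(-6, -7, 2) = -7
D (Black): min(4, 0, -9) = -9
B (White): max(-7, -9, -9) = -7
F (Black): min(-3, -6, 3) = -6
G (Black): min(-7, 6, 5) = -7
E (White): max(-6, -7, -2) = -2
I (Black): min(-6, 2, 5) = -6
J (Black): min(7, 0, 3) = 0
H (White): max(-6, 0, 3) = 3
Root (Black): min(-7, -2, 3) = -7
Black picks the child with the lowest value: B (value -7).

B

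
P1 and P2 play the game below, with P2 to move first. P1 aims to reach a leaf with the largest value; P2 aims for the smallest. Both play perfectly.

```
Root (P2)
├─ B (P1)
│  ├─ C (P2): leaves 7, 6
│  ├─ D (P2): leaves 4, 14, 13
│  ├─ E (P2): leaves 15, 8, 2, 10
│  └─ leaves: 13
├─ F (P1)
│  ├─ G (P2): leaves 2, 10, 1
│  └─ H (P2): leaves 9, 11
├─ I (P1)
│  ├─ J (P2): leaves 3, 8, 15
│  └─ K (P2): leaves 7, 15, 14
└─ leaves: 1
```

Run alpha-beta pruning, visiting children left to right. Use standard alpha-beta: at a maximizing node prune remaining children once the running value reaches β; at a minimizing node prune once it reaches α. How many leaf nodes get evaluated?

19

C [α=-∞,β=+∞]: v=6
D [α=6,β=+∞]: v=4 after child 1 ≤ α → α-cutoff, skip 2
E [α=6,β=+∞]: v=2 after child 3 ≤ α → α-cutoff, skip 1
B [α=-∞,β=+∞]: v=13
G [α=-∞,β=13]: v=1
H [α=1,β=13]: v=9
F [α=-∞,β=13]: v=9
J [α=-∞,β=9]: v=3
K [α=3,β=9]: v=7
I [α=-∞,β=9]: v=7
Root [α=-∞,β=+∞]: v=1
Leaves evaluated: 19 of 22.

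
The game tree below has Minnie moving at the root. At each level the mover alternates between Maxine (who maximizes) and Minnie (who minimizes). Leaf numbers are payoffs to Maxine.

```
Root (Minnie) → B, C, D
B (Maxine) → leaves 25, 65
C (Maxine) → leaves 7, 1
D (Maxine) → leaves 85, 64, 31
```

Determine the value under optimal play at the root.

7

B (Maxine): max(25, 65) = 65
C (Maxine): max(7, 1) = 7
D (Maxine): max(85, 64, 31) = 85
Root (Minnie): min(65, 7, 85) = 7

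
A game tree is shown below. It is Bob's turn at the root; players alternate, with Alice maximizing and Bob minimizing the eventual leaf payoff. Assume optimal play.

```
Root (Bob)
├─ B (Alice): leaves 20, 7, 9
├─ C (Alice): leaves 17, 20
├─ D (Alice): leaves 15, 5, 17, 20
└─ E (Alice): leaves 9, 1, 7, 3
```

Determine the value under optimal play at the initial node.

B (Alice): max(20, 7, 9) = 20
C (Alice): max(17, 20) = 20
D (Alice): max(15, 5, 17, 20) = 20
E (Alice): max(9, 1, 7, 3) = 9
Root (Bob): min(20, 20, 20, 9) = 9

9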